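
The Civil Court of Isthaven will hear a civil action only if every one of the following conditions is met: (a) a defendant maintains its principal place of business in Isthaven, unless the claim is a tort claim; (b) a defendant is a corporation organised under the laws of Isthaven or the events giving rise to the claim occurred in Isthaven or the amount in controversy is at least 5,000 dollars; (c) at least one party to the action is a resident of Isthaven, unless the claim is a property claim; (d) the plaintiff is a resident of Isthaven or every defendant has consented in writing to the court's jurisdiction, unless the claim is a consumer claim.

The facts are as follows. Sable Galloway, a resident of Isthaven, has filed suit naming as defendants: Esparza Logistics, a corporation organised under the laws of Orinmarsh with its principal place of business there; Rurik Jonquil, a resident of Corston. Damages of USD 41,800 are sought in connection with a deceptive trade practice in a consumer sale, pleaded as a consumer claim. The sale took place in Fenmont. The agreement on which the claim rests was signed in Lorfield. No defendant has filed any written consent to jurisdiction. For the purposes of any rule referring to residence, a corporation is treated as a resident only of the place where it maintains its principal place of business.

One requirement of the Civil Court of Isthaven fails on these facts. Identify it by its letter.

(a)

The Civil Court of Isthaven:
  (a) The corporate defendant(s) have their principal place of business in Orinmarsh, not Isthaven. And the claim is a consumer claim, not a tort claim, so the proviso does not save it. Condition not met.
  (b) The amount in controversy is $41,800, which meets the $5,000 floor, so one alternative holds. Met.
  (c) Sable Galloway resides in Isthaven. Condition met.
  (d) The plaintiff resides in Isthaven, which satisfies one of the alternatives. Met.
Only condition (a) fails.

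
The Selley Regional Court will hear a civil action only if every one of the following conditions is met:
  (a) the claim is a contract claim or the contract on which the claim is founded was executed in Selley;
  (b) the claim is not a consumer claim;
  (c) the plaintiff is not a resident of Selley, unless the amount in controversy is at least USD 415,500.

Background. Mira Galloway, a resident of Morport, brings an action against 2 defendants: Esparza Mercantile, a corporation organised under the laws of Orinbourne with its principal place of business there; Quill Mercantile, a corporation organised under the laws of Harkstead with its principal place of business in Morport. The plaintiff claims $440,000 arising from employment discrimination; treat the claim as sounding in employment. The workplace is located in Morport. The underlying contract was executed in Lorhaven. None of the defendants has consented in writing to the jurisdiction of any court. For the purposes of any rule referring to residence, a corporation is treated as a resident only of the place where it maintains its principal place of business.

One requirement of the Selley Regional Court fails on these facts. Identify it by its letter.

The Selley Regional Court:
  (a) The claim is an employment claim, not a contract claim; the contract was executed in Lorhaven, not Selley — none of the alternatives is met. Not satisfied.
  (b) The claim is an employment claim, not a consumer claim. Satisfied.
  (c) The plaintiff resides in Morport, which is not Selley. Met.
Only condition (a) fails.

(a)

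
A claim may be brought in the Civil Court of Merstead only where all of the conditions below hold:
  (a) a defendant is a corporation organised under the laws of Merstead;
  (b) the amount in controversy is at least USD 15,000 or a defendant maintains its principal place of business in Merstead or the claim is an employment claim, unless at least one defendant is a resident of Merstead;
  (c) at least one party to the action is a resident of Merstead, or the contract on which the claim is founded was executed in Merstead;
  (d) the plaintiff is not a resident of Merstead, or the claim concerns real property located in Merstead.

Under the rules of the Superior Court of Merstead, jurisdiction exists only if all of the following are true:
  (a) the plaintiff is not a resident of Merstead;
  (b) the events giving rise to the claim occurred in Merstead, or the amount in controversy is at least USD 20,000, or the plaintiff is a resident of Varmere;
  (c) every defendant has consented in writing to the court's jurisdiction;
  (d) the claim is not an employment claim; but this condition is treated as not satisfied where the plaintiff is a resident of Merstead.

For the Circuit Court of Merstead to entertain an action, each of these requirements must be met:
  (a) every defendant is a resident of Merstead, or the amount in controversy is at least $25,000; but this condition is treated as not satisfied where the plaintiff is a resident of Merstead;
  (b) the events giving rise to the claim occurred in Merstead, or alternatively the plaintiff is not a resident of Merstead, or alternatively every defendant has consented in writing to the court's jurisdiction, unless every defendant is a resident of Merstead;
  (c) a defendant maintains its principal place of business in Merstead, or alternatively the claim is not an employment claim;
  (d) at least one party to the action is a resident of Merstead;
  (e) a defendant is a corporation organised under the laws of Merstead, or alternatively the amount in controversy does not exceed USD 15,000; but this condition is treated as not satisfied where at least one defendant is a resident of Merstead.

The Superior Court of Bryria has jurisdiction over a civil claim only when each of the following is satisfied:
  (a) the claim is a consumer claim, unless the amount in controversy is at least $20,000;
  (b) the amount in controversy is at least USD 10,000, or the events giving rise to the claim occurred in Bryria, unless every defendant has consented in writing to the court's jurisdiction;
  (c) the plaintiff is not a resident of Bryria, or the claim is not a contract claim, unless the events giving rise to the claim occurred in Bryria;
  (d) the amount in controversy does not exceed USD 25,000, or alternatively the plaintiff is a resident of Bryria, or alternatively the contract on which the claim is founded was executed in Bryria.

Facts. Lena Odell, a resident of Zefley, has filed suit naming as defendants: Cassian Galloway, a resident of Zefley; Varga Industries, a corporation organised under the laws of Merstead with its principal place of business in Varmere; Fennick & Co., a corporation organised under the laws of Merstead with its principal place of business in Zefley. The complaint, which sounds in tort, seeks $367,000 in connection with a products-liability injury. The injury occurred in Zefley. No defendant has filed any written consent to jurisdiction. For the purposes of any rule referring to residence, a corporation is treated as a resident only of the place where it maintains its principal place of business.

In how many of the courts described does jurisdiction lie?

0

The Civil Court of Merstead:
  (a) Varga Industries is organised under the laws of Merstead. Satisfied.
  (b) The amount in controversy is 367,000 dollars, which meets the $15,000 floor, which satisfies one of the alternatives. Met.
  (c) No party resides in Merstead; no contract (and hence no place of execution) is alleged — no alternative holds. Not satisfied.
  (d) The plaintiff resides in Zefley, which is not Merstead, which satisfies one of the alternatives. Satisfied.
  → The court lacks jurisdiction.
The Superior Court of Merstead:
  (a) The plaintiff resides in Zefley, which is not Merstead. Met.
  (b) The amount in controversy is $367,000, which meets the 20,000 dollars floor, so one alternative holds. Condition met.
  (c) No such written consent has been filed. Not met.
  (d) The claim is a tort claim, not an employment claim. And the carve-out is inapplicable — the plaintiff resides in Zefley, not Merstead. Satisfied.
  → At least one condition fails; no jurisdiction.
The Circuit Court of Merstead:
  (a) The amount in controversy is 367,000 dollars, which meets the 25,000 dollars floor — that alternative is enough. The exception is not triggered, since the plaintiff resides in Zefley, not Merstead. Satisfied.
  (b) The plaintiff resides in Zefley, which is not Merstead, so one alternative holds. Met.
  (c) The claim is a tort claim, not an employment claim, so one alternative holds. Met.
  (d) No party resides in Merstead. Fails.
  (e) Varga Industries is organised under the laws of Merstead — that alternative is enough. And the carve-out is inapplicable — no defendant resides in Merstead (they reside in Zefley, Varmere, Zefley). Met.
  → The court lacks jurisdiction.
The Superior Court of Bryria:
  (a) The claim is a tort claim, not a consumer claim. The proviso rescues it, though: the amount in controversy is 367,000 dollars, which meets the $20,000 floor. Condition met.
  (b) The amount in controversy is $367,000, which meets the $10,000 floor, so one alternative holds. Condition met.
  (c) The plaintiff resides in Zefley, which is not Bryria, so one alternative holds. Satisfied.
  (d) The amount in controversy is USD 367,000, above the 25,000 dollars ceiling; the plaintiff resides in Zefley, not Bryria; no contract (and hence no place of execution) is alleged — every alternative fails. Not satisfied.
  → Not every requirement is met — no jurisdiction.
No court satisfies all of its conditions.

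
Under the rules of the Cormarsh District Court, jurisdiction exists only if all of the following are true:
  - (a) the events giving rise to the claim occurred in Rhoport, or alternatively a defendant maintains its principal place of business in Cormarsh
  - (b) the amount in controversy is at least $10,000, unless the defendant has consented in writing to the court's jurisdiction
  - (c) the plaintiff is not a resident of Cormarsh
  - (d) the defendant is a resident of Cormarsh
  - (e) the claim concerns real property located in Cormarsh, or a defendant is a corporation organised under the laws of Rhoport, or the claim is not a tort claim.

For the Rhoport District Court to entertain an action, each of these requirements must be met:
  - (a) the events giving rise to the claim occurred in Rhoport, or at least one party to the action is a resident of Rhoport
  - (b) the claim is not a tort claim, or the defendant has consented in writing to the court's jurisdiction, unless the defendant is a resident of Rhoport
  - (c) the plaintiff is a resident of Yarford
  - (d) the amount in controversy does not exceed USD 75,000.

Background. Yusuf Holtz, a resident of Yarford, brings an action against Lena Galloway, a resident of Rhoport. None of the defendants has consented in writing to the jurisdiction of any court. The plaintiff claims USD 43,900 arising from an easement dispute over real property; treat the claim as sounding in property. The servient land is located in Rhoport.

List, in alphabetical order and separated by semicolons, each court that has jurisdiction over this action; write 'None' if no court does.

the Rhoport District Court

The Cormarsh District Court:
  (a) The operative events occurred in Rhoport — that alternative is enough. Satisfied.
  (b) The amount in controversy is $43,900, which meets the 10,000 dollars floor. Met.
  (c) The plaintiff resides in Yarford, which is not Cormarsh. Satisfied.
  (d) The defendant resides in Rhoport, not Cormarsh. Fails.
  (e) The claim is a property claim, not a tort claim, so this disjunct is met. Satisfied.
  → At least one condition fails; no jurisdiction.
The Rhoport District Court:
  (a) The operative events occurred in Rhoport, which satisfies one of the alternatives. Condition met.
  (b) The claim is a property claim, not a tort claim, which satisfies one of the alternatives. Satisfied.
  (c) The plaintiff resides in Yarford. Met.
  (d) The amount in controversy is 43,900 dollars, within the 75,000 dollars ceiling. Satisfied.
  → The court has jurisdiction.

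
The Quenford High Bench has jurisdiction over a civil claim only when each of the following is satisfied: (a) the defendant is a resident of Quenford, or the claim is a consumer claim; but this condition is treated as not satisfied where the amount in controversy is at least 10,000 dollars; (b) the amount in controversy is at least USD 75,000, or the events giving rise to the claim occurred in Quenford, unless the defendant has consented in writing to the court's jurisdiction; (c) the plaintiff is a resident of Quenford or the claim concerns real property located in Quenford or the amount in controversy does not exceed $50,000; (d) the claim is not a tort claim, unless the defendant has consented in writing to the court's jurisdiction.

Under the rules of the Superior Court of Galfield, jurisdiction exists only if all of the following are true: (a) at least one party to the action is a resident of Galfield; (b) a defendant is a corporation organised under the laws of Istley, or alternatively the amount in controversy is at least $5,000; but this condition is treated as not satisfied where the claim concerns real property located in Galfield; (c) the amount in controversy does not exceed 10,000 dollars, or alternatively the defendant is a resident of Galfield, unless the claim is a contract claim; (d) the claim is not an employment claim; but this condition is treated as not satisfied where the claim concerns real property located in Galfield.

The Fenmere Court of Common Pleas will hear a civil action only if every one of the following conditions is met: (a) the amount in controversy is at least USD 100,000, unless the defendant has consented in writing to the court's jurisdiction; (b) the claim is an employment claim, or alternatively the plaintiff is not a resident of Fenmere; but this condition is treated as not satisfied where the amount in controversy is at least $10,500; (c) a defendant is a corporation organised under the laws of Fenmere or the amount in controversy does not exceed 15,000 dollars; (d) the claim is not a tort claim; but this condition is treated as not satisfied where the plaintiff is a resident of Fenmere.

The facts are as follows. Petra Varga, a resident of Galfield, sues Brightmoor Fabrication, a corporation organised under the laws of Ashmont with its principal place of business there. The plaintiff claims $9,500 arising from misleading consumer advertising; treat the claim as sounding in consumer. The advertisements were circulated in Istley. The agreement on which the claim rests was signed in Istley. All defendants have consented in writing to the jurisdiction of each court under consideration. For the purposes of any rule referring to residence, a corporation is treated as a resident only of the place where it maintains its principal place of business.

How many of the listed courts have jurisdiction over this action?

3

The Quenford High Bench:
  (a) The claim is a consumer claim — that alternative is enough. The carve-out does not apply: the amount in controversy is $9,500, below the $10,000 floor. Condition met.
  (b) The amount in controversy is USD 9,500, below the 75,000 dollars floor; the operative events occurred in Istley, not Quenford — none of the alternatives is met. However, every defendant has filed written consent, so the 'unless' proviso supplies this condition. Condition met.
  (c) The amount in controversy is $9,500, within the 50,000 dollars ceiling, which satisfies one of the alternatives. Condition met.
  (d) The claim is a consumer claim, not a tort claim. Condition met.
  → Jurisdiction lies.
The Superior Court of Galfield:
  (a) Petra Varga resides in Galfield. Condition met.
  (b) The amount in controversy is USD 9,500, which meets the USD 5,000 floor, which satisfies one of the alternatives. The carve-out does not apply: the claim does not concern real property. Satisfied.
  (c) The amount in controversy is 9,500 dollars, within the 10,000 dollars ceiling, so one alternative holds. Met.
  (d) The claim is a consumer claim, not an employment claim. And the carve-out is inapplicable — the claim does not concern real property. Met.
  → Every requirement is satisfied — jurisdiction.
The Fenmere Court of Common Pleas:
  (a) The amount in controversy is 9,500 dollars, below the 100,000 dollars floor. The proviso rescues it, though: every defendant has filed written consent. Satisfied.
  (b) The plaintiff resides in Galfield, which is not Fenmere — that alternative is enough. And the carve-out is inapplicable — the amount in controversy is $9,500, below the USD 10,500 floor. Satisfied.
  (c) The amount in controversy is 9,500 dollars, within the $15,000 ceiling — that alternative is enough. Condition met.
  (d) The claim is a consumer claim, not a tort claim. The carve-out does not apply: the plaintiff resides in Galfield, not Fenmere. Met.
  → Jurisdiction lies.
Courts with jurisdiction: the Quenford High Bench, the Superior Court of Galfield, the Fenmere Court of Common Pleas — 3 in total.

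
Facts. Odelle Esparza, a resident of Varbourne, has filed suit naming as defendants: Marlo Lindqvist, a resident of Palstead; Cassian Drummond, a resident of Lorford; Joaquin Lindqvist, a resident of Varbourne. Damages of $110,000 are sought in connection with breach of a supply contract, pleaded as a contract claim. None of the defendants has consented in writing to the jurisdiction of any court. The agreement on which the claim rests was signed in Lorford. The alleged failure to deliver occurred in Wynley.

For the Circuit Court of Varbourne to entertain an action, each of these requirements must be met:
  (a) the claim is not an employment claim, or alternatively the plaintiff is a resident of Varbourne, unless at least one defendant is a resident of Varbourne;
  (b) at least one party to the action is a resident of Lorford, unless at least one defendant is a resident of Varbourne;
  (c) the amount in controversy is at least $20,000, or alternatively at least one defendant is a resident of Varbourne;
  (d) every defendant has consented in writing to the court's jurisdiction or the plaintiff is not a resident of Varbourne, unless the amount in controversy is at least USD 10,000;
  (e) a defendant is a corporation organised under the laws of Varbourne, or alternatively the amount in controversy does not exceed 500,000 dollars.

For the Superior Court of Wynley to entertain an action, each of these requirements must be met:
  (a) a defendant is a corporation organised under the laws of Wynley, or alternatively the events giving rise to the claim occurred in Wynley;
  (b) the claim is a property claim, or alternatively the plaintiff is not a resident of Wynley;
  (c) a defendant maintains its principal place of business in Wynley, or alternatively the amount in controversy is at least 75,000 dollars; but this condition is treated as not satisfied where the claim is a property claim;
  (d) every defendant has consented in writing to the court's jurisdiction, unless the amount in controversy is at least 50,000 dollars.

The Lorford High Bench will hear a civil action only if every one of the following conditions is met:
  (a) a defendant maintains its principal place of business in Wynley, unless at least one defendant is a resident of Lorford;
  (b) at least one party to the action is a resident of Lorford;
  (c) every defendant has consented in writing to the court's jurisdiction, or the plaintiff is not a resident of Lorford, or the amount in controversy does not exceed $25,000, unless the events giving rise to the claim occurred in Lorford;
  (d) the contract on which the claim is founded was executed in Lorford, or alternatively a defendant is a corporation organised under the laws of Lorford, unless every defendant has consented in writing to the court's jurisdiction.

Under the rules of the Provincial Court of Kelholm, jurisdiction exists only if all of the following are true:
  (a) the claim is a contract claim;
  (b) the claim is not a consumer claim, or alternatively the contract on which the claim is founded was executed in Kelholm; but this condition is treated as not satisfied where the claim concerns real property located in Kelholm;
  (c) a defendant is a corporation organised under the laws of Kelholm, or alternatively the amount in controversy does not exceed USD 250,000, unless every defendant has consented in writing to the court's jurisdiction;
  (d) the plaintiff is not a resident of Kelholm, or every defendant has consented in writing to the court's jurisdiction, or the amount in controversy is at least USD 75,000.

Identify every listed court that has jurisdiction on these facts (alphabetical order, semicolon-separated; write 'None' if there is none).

The Circuit Court of Varbourne:
  (a) The claim is a contract claim, not an employment claim, so this disjunct is met. Condition met.
  (b) Cassian Drummond resides in Lorford. Condition met.
  (c) The amount in controversy is USD 110,000, which meets the USD 20,000 floor, which satisfies one of the alternatives. Condition met.
  (d) No such written consent has been filed; the plaintiff resides in Varbourne — none of the alternatives is met. The proviso rescues it, though: the amount in controversy is 110,000 dollars, which meets the 10,000 dollars floor. Condition met.
  (e) The amount in controversy is $110,000, within the USD 500,000 ceiling, so this disjunct is met. Condition met.
  → Every requirement is satisfied — jurisdiction.
The Superior Court of Wynley:
  (a) The operative events occurred in Wynley, so this disjunct is met. Satisfied.
  (b) The plaintiff resides in Varbourne, which is not Wynley, which satisfies one of the alternatives. Met.
  (c) The amount in controversy is USD 110,000, which meets the $75,000 floor, so one alternative holds. The exception is not triggered, since the claim is a contract claim, not a property claim. Satisfied.
  (d) No such written consent has been filed. However, the amount in controversy is USD 110,000, which meets the $50,000 floor, so the 'unless' proviso supplies this condition. Met.
  → The court has jurisdiction.
The Lorford High Bench:
  (a) No defendant is a corporation. However, Cassian Drummond resides in Lorford, so the 'unless' proviso supplies this condition. Satisfied.
  (b) Cassian Drummond resides in Lorford. Satisfied.
  (c) The plaintiff resides in Varbourne, which is not Lorford — that alternative is enough. Condition met.
  (d) The contract was executed in Lorford — that alternative is enough. Met.
  → Every requirement is satisfied — jurisdiction.
The Provincial Court of Kelholm:
  (a) The claim is a contract claim. Condition met.
  (b) The claim is a contract claim, not a consumer claim, which satisfies one of the alternatives. The carve-out does not apply: the claim does not concern real property. Met.
  (c) The amount in controversy is USD 110,000, within the $250,000 ceiling, which satisfies one of the alternatives. Satisfied.
  (d) The plaintiff resides in Varbourne, which is not Kelholm, so one alternative holds. Condition met.
  → The court has jurisdiction.

the Circuit Court of Varbourne; the Lorford High Bench; the Provincial Court of Kelholm; the Superior Court of Wynley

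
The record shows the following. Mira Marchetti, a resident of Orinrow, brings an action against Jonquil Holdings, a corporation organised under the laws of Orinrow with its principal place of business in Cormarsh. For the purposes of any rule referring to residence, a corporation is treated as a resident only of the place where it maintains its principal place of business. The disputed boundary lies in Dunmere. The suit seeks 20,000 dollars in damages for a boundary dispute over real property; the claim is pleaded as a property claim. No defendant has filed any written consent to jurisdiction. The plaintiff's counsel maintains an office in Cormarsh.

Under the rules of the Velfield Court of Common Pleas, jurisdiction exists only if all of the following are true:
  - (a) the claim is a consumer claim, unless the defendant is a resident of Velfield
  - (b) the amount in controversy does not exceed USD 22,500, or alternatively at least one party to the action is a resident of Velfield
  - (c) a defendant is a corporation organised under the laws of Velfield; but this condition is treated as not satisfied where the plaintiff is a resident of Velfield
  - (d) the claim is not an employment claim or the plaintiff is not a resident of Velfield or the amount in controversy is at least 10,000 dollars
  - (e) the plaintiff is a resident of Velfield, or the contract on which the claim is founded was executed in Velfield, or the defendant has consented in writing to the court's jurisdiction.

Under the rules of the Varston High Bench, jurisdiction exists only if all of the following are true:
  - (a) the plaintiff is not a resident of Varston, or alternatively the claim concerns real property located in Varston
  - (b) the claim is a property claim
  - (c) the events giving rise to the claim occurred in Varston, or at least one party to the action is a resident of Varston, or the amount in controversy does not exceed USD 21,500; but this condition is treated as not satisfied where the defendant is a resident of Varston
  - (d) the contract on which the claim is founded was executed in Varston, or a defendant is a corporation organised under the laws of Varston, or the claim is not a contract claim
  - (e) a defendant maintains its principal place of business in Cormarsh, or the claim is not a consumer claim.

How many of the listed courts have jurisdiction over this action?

1

The Velfield Court of Common Pleas:
  (a) The claim is a property claim, not a consumer claim. Nor does the 'unless' clause help: the defendant resides in Cormarsh, not Velfield. Not satisfied.
  (b) The amount in controversy is 20,000 dollars, within the $22,500 ceiling — that alternative is enough. Satisfied.
  (c) The corporate defendant(s) are organised in Orinrow, not Velfield. Condition not met.
  (d) The claim is a property claim, not an employment claim — that alternative is enough. Condition met.
  (e) The plaintiff resides in Orinrow, not Velfield; no contract (and hence no place of execution) is alleged; no such written consent has been filed — every alternative fails. Not satisfied.
  → Not every requirement is met — no jurisdiction.
The Varston High Bench:
  (a) The plaintiff resides in Orinrow, which is not Varston, which satisfies one of the alternatives. Met.
  (b) The claim is a property claim. Met.
  (c) The amount in controversy is 20,000 dollars, within the 21,500 dollars ceiling, so one alternative holds. The exception is not triggered, since the defendant resides in Cormarsh, not Varston. Condition met.
  (d) The claim is a property claim, not a contract claim — that alternative is enough. Met.
  (e) Jonquil Holdings has its principal place of business in Cormarsh, which satisfies one of the alternatives. Met.
  → Every requirement is satisfied — jurisdiction.
Courts with jurisdiction: the Varston High Bench — 1 in total.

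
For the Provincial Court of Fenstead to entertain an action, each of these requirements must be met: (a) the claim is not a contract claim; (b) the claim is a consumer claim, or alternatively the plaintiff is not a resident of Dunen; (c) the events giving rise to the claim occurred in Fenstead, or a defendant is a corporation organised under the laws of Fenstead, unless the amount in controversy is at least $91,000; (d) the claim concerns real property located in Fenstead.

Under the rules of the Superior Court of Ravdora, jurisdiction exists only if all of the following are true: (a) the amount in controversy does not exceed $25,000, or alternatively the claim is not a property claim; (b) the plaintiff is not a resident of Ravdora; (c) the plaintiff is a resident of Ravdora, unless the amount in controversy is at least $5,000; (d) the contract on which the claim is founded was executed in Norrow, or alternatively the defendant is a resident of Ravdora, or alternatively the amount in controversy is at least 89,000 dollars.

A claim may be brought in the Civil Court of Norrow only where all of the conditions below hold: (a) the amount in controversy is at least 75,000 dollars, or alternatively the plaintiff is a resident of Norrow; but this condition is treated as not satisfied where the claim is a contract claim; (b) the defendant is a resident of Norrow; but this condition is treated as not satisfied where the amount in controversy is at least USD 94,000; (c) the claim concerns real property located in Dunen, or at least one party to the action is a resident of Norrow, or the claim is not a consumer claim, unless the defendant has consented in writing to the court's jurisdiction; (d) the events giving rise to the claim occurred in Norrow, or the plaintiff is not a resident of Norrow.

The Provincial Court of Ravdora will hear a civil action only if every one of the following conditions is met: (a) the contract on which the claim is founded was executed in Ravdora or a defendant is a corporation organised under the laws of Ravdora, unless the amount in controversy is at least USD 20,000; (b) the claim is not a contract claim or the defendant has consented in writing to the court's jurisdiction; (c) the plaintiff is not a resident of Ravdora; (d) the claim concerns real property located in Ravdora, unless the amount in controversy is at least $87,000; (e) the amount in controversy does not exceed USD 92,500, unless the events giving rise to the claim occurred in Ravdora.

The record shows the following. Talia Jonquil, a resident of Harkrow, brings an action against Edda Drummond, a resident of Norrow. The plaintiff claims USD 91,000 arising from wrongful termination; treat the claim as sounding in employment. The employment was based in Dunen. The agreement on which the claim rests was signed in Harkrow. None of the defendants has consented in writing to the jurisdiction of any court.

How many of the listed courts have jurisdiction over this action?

3

The Provincial Court of Fenstead:
  (a) The claim is an employment claim, not a contract claim. Condition met.
  (b) The plaintiff resides in Harkrow, which is not Dunen, so one alternative holds. Condition met.
  (c) The operative events occurred in Dunen, not Fenstead; no defendant is a corporation — no alternative holds. The proviso rescues it, though: the amount in controversy is $91,000, which meets the 91,000 dollars floor. Satisfied.
  (d) The claim does not concern real property. Not met.
  → Not every requirement is met — no jurisdiction.
The Superior Court of Ravdora:
  (a) The claim is an employment claim, not a property claim, so one alternative holds. Satisfied.
  (b) The plaintiff resides in Harkrow, which is not Ravdora. Satisfied.
  (c) The plaintiff resides in Harkrow, not Ravdora. However, the amount in controversy is USD 91,000, which meets the $5,000 floor, so the 'unless' proviso supplies this condition. Met.
  (d) The amount in controversy is $91,000, which meets the 89,000 dollars floor — that alternative is enough. Met.
  → The court has jurisdiction.
The Civil Court of Norrow:
  (a) The amount in controversy is USD 91,000, which meets the 75,000 dollars floor, so one alternative holds. The carve-out does not apply: the claim is an employment claim, not a contract claim. Met.
  (b) The defendant resides in Norrow. The exception is not triggered, since the amount in controversy is 91,000 dollars, below the $94,000 floor. Condition met.
  (c) Edda Drummond resides in Norrow — that alternative is enough. Met.
  (d) The plaintiff resides in Harkrow, which is not Norrow, so this disjunct is met. Condition met.
  → Every requirement is satisfied — jurisdiction.
The Provincial Court of Ravdora:
  (a) The contract was executed in Harkrow, not Ravdora; no defendant is a corporation — no alternative holds. However, the amount in controversy is 91,000 dollars, which meets the USD 20,000 floor, so the 'unless' proviso supplies this condition. Condition met.
  (b) The claim is an employment claim, not a contract claim, so one alternative holds. Satisfied.
  (c) The plaintiff resides in Harkrow, which is not Ravdora. Condition met.
  (d) The claim does not concern real property. However, the amount in controversy is USD 91,000, which meets the 87,000 dollars floor, so the 'unless' proviso supplies this condition. Met.
  (e) The amount in controversy is 91,000 dollars, within the 92,500 dollars ceiling. Condition met.
  → The court has jurisdiction.
Courts with jurisdiction: the Superior Court of Ravdora, the Civil Court of Norrow, the Provincial Court of Ravdora — 3 in total.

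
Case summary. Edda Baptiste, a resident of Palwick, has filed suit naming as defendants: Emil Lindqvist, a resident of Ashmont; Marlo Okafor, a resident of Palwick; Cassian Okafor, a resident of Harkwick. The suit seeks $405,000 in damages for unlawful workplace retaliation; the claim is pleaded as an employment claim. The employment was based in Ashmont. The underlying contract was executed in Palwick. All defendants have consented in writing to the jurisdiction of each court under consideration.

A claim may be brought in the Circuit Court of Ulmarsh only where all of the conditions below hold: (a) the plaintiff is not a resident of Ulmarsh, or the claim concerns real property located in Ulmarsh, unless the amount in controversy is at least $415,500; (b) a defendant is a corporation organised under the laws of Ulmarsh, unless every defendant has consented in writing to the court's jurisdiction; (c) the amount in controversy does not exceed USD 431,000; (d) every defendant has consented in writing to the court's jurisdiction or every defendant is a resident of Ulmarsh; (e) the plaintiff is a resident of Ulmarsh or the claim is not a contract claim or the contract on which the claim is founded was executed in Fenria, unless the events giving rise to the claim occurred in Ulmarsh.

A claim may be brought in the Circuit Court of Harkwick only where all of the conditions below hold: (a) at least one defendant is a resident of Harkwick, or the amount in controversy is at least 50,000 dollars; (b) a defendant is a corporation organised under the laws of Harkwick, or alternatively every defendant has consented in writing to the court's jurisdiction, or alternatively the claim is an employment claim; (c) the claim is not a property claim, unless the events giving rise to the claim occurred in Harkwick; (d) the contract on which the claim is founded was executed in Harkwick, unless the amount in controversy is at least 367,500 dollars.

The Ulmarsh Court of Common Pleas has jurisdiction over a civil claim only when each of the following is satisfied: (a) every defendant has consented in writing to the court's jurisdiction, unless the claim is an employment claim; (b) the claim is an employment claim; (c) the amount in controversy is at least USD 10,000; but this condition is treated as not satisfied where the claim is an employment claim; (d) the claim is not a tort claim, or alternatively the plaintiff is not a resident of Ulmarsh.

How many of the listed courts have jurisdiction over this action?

The Circuit Court of Ulmarsh:
  (a) The plaintiff resides in Palwick, which is not Ulmarsh — that alternative is enough. Condition met.
  (b) No defendant is a corporation. But every defendant has filed written consent, and the 'unless' clause therefore excuses the requirement. Condition met.
  (c) The amount in controversy is USD 405,000, within the 431,000 dollars ceiling. Met.
  (d) Every defendant has filed written consent, which satisfies one of the alternatives. Met.
  (e) The claim is an employment claim, not a contract claim — that alternative is enough. Satisfied.
  → Jurisdiction lies.
The Circuit Court of Harkwick:
  (a) Cassian Okafor resides in Harkwick — that alternative is enough. Met.
  (b) Every defendant has filed written consent, which satisfies one of the alternatives. Met.
  (c) The claim is an employment claim, not a property claim. Satisfied.
  (d) The contract was executed in Palwick, not Harkwick. But the amount in controversy is USD 405,000, which meets the $367,500 floor, and the 'unless' clause therefore excuses the requirement. Met.
  → The court has jurisdiction.
The Ulmarsh Court of Common Pleas:
  (a) Every defendant has filed written consent. Met.
  (b) The claim is an employment claim. Met.
  (c) The amount in controversy is USD 405,000, which meets the USD 10,000 floor. But the carve-out bites: the claim is an employment claim. Fails.
  (d) The claim is an employment claim, not a tort claim, so this disjunct is met. Satisfied.
  → At least one condition fails; no jurisdiction.
Courts with jurisdiction: the Circuit Court of Ulmarsh, the Circuit Court of Harkwick — 2 in total.

2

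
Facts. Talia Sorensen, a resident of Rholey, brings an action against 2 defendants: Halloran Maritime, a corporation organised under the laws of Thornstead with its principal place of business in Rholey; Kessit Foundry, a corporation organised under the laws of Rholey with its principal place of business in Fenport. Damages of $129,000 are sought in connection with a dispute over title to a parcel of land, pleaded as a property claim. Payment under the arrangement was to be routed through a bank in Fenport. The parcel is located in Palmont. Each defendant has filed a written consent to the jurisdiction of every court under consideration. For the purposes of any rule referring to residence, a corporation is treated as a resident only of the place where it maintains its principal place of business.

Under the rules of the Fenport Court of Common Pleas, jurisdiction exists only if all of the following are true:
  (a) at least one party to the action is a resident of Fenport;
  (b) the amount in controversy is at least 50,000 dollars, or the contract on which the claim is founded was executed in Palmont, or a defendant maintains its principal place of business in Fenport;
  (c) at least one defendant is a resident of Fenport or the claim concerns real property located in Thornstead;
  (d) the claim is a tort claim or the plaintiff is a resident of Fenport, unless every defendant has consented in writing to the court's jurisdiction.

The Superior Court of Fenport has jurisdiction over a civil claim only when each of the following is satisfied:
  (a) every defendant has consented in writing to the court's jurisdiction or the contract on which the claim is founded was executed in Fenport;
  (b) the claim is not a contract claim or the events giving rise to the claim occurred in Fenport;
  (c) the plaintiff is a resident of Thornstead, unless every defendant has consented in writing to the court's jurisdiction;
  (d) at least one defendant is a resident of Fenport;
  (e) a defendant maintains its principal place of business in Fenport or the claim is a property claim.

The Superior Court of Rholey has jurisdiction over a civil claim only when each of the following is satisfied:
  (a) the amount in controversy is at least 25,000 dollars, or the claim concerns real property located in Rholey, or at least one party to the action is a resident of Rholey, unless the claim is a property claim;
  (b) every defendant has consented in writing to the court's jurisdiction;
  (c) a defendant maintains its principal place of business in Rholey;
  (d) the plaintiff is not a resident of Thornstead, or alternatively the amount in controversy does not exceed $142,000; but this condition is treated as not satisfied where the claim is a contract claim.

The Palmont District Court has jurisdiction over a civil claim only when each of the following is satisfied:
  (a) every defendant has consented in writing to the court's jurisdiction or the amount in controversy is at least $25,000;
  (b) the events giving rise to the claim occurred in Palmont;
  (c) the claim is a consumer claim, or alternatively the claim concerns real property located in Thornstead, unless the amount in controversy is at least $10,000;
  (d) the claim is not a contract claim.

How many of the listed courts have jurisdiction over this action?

The Fenport Court of Common Pleas:
  (a) Kessit Foundry resides in Fenport. Condition met.
  (b) The amount in controversy is 129,000 dollars, which meets the 50,000 dollars floor, so one alternative holds. Met.
  (c) Kessit Foundry resides in Fenport, so this disjunct is met. Satisfied.
  (d) The claim is a property claim, not a tort claim; the plaintiff resides in Rholey, not Fenport — no alternative holds. However, every defendant has filed written consent, so the 'unless' proviso supplies this condition. Satisfied.
  → The court has jurisdiction.
The Superior Court of Fenport:
  (a) Every defendant has filed written consent, which satisfies one of the alternatives. Condition met.
  (b) The claim is a property claim, not a contract claim, so this disjunct is met. Satisfied.
  (c) The plaintiff resides in Rholey, not Thornstead. But every defendant has filed written consent, and the 'unless' clause therefore excuses the requirement. Met.
  (d) Kessit Foundry resides in Fenport. Satisfied.
  (e) Kessit Foundry has its principal place of business in Fenport — that alternative is enough. Met.
  → Jurisdiction lies.
The Superior Court of Rholey:
  (a) The amount in controversy is USD 129,000, which meets the $25,000 floor — that alternative is enough. Satisfied.
  (b) Every defendant has filed written consent. Condition met.
  (c) Halloran Maritime has its principal place of business in Rholey. Satisfied.
  (d) The plaintiff resides in Rholey, which is not Thornstead, so one alternative holds. The carve-out does not apply: the claim is a property claim, not a contract claim. Condition met.
  → All conditions met; jurisdiction exists.
The Palmont District Court:
  (a) Every defendant has filed written consent — that alternative is enough. Condition met.
  (b) The operative events occurred in Palmont. Satisfied.
  (c) The claim is a property claim, not a consumer claim; the property lies in Palmont, not Thornstead — every alternative fails. The proviso rescues it, though: the amount in controversy is $129,000, which meets the $10,000 floor. Condition met.
  (d) The claim is a property claim, not a contract claim. Satisfied.
  → The court has jurisdiction.
Courts with jurisdiction: the Fenport Court of Common Pleas, the Superior Court of Fenport, the Superior Court of Rholey, the Palmont District Court — 4 in total.

4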